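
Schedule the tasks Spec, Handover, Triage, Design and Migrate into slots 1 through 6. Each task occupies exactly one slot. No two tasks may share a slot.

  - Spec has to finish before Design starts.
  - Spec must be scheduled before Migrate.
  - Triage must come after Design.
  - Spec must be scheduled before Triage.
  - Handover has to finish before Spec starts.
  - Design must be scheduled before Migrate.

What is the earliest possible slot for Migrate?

Precedence pushes Migrate to at least 4.
Migrate at 4 is achievable: Triage=5; Handover=1; Design=3; Migrate=4; Spec=2.

4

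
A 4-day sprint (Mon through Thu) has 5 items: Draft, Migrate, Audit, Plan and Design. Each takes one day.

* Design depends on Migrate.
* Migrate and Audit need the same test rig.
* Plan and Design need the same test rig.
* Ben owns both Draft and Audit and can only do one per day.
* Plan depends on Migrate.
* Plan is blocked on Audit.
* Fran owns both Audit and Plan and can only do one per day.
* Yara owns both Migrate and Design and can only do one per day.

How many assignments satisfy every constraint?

27

Splitting on Draft: it can be Mon (7), Tue (5), Wed (6), Thu (9). Listing each branch's schedules as (Migrate, Audit, Plan, Design):
Draft=Mon: (Mon,Tue,Wed,Tue) (Mon,Tue,Wed,Thu) (Mon,Tue,Thu,Tue) (Mon,Tue,Thu,Wed) (Mon,Wed,Thu,Tue) (Mon,Wed,Thu,Wed) (Tue,Wed,Thu,Wed) — 7.
Draft=Tue: (Mon,Wed,Thu,Tue) (Mon,Wed,Thu,Wed) (Tue,Mon,Wed,Thu) (Tue,Mon,Thu,Wed) (Tue,Wed,Thu,Wed) — 5.
Draft=Wed: (Mon,Tue,Wed,Tue) (Mon,Tue,Wed,Thu) (Mon,Tue,Thu,Tue) (Mon,Tue,Thu,Wed) (Tue,Mon,Wed,Thu) (Tue,Mon,Thu,Wed) — 6.
Draft=Thu: (Mon,Tue,Wed,Tue) (Mon,Tue,Wed,Thu) (Mon,Tue,Thu,Tue) (Mon,Tue,Thu,Wed) (Mon,Wed,Thu,Tue) (Mon,Wed,Thu,Wed) (Tue,Mon,Wed,Thu) (Tue,Mon,Thu,Wed) (Tue,Wed,Thu,Wed) — 9.
Summing: 7 + 5 + 6 + 9 = 27.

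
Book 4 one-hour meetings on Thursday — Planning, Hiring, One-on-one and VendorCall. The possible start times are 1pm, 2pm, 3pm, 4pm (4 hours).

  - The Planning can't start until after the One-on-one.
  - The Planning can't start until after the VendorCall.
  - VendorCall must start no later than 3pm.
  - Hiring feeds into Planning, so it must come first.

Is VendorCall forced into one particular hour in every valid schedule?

No

VendorCall can be 1pm (e.g. One-on-one in 1pm, Hiring in 1pm, Planning in 2pm, VendorCall in 1pm) or 2pm (e.g. Hiring -> 1pm, VendorCall -> 2pm, Planning -> 3pm, One-on-one -> 1pm).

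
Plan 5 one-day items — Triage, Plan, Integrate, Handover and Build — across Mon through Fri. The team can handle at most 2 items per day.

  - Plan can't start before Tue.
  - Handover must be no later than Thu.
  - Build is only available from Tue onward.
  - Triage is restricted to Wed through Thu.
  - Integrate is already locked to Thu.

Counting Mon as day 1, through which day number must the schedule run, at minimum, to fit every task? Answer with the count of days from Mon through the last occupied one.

With at most 2 per day and 5 tasks, at least 3 days are needed.
Integrate can't be placed before Thu — that is day 4 counting from Mon — so the schedule must run through at least 4 days.
4 works (last occupied day: Thu): for example Integrate in Thu, Build in Tue, Plan in Tue, Handover in Mon, Triage in Wed.

4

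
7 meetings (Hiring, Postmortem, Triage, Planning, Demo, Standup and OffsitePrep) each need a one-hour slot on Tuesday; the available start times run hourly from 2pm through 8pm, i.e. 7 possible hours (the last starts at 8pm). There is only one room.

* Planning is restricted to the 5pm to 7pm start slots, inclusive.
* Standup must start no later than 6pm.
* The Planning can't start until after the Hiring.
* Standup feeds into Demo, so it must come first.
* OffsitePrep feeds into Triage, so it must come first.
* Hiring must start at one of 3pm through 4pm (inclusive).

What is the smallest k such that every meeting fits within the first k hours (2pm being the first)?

The precedence chain requires at least 2 distinct hours.
With at most 1 per hour and 7 meetings, at least 7 hours are needed.
Planning can't be placed before 5pm — that is hour 4 counting from 2pm — so the schedule must run through at least 4 hours.
7 works (last occupied hour: 8pm): for example Standup=2pm, Triage=6pm, Demo=7pm, Planning=5pm, Hiring=3pm, OffsitePrep=4pm, Postmortem=8pm.

7 hours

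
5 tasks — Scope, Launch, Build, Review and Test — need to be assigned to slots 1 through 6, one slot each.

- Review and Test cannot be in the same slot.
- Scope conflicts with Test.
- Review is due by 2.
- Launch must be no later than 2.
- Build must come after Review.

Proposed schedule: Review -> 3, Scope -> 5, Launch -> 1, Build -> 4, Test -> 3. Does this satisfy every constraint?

No. Review is due by 2 is not satisfied.

Review and Test cannot be in the same slot — violated.
Review is due by 2 — violated.
Build must come after Review — holds.
Scope conflicts with Test — holds.
Launch must be no later than 2 — holds.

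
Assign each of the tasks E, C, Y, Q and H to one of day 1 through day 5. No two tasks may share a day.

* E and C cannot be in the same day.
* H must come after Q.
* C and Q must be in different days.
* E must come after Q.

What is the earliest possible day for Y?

day 1

Y at day 1 is achievable: C in day 5, H in day 4, E in day 3, Q in day 2, Y in day 1.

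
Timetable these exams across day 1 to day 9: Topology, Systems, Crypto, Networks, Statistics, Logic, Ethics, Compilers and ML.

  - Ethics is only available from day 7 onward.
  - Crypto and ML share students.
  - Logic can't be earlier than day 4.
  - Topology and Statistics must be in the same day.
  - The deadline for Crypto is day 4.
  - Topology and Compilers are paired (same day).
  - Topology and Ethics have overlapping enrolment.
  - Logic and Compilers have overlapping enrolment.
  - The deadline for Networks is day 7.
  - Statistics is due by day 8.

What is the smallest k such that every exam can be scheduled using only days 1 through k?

7

Ethics can't be placed before day 7, so the schedule must run through at least day 7.
7 works (last occupied day: day 7): for example Logic -> day 4; Systems -> day 1; Crypto -> day 1; Statistics -> day 1; Ethics -> day 7; Topology -> day 1; Compilers -> day 1; ML -> day 2; Networks -> day 1.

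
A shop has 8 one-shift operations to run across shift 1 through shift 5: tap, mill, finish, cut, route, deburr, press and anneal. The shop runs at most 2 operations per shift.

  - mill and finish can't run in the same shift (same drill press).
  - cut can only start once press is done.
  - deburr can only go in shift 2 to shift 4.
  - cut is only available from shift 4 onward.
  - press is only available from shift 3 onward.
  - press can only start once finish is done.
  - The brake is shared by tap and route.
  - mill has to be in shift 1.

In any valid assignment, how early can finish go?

shift 2

Downstream work caps finish at shift 3.
finish at shift 2 is achievable: route=shift 3; cut=shift 4; deburr=shift 2; mill=shift 1; finish=shift 2; press=shift 3; tap=shift 1; anneal=shift 4.
Nothing earlier works — the conflict and capacity constraints rule out every shift before shift 2.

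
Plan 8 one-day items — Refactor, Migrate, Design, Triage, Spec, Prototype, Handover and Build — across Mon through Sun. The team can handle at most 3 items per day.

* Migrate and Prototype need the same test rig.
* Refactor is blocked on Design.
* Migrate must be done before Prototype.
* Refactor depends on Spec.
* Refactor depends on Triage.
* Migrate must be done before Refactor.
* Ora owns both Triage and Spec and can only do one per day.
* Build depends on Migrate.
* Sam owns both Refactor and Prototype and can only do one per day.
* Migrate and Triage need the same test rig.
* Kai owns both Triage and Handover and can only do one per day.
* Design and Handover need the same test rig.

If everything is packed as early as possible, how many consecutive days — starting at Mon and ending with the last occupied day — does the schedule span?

The precedence chain requires at least 2 distinct days.
With at most 3 per day and 8 work items, at least 3 days are needed.
3 works (last occupied day: Wed): for example Build=Tue; Migrate=Mon; Spec=Mon; Handover=Wed; Prototype=Tue; Design=Mon; Triage=Tue; Refactor=Wed.

3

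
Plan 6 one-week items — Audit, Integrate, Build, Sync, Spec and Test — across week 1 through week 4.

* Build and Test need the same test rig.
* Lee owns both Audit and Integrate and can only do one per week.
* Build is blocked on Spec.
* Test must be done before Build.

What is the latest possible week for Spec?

Downstream work caps Spec at week 3.
Spec at week 3 is achievable: Build=week 4, Audit=week 1, Sync=week 1, Spec=week 3, Integrate=week 2, Test=week 1.

week 3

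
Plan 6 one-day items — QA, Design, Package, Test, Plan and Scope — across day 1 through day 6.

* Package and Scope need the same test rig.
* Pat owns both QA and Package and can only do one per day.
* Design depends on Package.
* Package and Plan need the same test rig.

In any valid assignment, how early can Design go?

day 2

Precedence pushes Design to at least day 2.
Design at day 2 is achievable: Plan=day 2, Package=day 1, Design=day 2, Test=day 1, Scope=day 2, QA=day 2.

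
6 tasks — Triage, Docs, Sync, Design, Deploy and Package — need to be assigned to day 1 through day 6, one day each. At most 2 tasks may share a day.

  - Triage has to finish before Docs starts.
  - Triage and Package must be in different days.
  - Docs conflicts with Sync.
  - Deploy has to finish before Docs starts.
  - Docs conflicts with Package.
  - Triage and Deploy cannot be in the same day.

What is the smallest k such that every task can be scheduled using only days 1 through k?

The precedence chain requires at least 2 distinct days.
With at most 2 per day and 6 tasks, at least 3 days are needed.
3 works (last occupied day: day 3): for example Deploy -> day 2, Triage -> day 1, Docs -> day 3, Sync -> day 1, Design -> day 3, Package -> day 2.

3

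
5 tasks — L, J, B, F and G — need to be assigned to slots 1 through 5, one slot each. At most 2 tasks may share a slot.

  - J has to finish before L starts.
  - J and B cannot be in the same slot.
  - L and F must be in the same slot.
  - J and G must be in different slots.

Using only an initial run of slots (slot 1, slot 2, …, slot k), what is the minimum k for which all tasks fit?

3

The precedence chain requires at least 2 distinct slots.
With at most 2 per slot and 5 tasks, at least 3 slots are needed.
3 works (last occupied slot: 3): for example B in 3, G in 3, J in 1, L in 2, F in 2.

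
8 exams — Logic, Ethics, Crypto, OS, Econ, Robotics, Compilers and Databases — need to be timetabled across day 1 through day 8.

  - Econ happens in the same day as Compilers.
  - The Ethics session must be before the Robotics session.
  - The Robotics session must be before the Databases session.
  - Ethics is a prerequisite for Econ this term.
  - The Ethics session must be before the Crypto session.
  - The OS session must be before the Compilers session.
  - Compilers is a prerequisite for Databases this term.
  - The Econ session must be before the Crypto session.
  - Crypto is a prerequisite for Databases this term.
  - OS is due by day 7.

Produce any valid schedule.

Databases=day 4, Compilers=day 2, Logic=day 1, Crypto=day 3, Robotics=day 2, Ethics=day 1, OS=day 1, Econ=day 2

Checking: Ethics(day 1) before Robotics(day 2); Crypto(day 3) before Databases(day 4); Ethics(day 1) before Econ(day 2); Ethics(day 1) before Crypto(day 3); OS(day 1) before Compilers(day 2); Econ(day 2) before Crypto(day 3); Robotics(day 2) before Databases(day 4); Compilers(day 2) before Databases(day 4); Econ = Compilers = day 2; OS=day 1 in [day 1,day 7].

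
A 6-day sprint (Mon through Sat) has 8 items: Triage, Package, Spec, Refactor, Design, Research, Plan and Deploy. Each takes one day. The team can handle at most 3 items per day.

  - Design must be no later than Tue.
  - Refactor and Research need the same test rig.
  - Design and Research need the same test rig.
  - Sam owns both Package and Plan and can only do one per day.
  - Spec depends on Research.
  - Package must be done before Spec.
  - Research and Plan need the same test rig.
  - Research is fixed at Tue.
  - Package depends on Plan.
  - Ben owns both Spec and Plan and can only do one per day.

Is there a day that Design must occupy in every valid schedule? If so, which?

Design's window is Mon–Tue.
Research is fixed at Tue, and Design can't share a day with Research.
So Design must be Mon.

Mon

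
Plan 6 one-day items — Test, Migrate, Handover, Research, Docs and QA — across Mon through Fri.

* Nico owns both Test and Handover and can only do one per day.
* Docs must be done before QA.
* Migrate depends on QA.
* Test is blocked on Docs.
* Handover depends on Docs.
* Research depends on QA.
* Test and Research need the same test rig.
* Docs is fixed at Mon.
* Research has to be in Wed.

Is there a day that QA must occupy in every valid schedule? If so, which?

Docs is fixed at Mon and must come before QA, so QA is at least Tue.
Research is fixed at Wed and must come after QA, so QA is at most Tue.
So QA must be Tue.

Tue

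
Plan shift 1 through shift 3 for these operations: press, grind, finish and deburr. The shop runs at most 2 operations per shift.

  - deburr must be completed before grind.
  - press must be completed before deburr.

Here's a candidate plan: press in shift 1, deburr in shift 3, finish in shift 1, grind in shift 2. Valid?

No. deburr must be completed before grind is not satisfied.

deburr must be completed before grind — violated.
The shop runs at most 2 operations per shift — holds.
press must be completed before deburr — holds.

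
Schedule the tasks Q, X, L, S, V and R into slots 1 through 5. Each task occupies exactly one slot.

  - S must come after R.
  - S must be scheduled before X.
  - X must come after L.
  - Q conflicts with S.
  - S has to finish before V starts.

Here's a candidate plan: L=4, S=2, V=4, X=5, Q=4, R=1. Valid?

S has to finish before V starts — holds.
S must be scheduled before X — holds.
X must come after L — holds.
S must come after R — holds.
Q conflicts with S — holds.

Valid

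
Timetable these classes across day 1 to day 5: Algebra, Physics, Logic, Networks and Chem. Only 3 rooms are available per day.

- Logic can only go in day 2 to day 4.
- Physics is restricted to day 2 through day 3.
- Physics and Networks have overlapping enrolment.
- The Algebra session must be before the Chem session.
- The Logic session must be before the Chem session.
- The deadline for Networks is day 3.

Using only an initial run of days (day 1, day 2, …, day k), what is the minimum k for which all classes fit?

The precedence chain requires at least 2 distinct days.
With at most 3 per day and 5 classes, at least 2 days are needed.
Propagating the time windows through the other constraints, Chem can't land before day 3, so the schedule must run through at least day 3.
3 works (last occupied day: day 3): for example Networks in day 1; Logic in day 2; Chem in day 3; Physics in day 2; Algebra in day 1.

3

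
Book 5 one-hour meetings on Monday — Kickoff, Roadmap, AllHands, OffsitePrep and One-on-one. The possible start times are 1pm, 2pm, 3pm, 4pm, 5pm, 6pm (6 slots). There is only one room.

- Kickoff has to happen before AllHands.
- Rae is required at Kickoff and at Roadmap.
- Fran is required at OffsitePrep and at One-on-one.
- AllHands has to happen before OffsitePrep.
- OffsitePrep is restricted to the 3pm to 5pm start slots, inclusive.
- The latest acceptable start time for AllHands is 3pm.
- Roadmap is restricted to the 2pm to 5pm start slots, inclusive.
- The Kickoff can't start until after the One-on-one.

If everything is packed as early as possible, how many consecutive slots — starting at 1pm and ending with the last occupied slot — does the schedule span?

5

The precedence chain requires at least 4 distinct slots.
With at most 1 per slot and 5 meetings, at least 5 slots are needed.
5 works (last occupied slot: 5pm): for example Roadmap in 5pm, One-on-one in 1pm, AllHands in 3pm, Kickoff in 2pm, OffsitePrep in 4pm.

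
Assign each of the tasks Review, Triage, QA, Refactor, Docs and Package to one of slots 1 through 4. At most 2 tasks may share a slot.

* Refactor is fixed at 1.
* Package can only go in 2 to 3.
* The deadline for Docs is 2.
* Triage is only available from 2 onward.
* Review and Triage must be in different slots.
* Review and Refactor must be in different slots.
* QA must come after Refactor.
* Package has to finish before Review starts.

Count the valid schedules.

23

Splitting on Review: it can be 3 (7), 4 (16). Listing each branch's schedules as (Triage, QA, Refactor, Docs, Package):
Review=3: (2,3,1,1,2) (2,4,1,1,2) (4,2,1,1,2) (4,3,1,1,2) (4,3,1,2,2) (4,4,1,1,2) (4,4,1,2,2) — 7.
Review=4: (2,2,1,1,3) (2,3,1,1,2) (2,3,1,1,3) (2,3,1,2,3) (2,4,1,1,2) (2,4,1,1,3) (2,4,1,2,3) (3,2,1,1,2) (3,2,1,1,3) (3,2,1,2,3) (3,3,1,1,2) (3,3,1,2,2) (3,4,1,1,2) (3,4,1,1,3) (3,4,1,2,2) (3,4,1,2,3) — 16.
Summing: 7 + 16 = 23.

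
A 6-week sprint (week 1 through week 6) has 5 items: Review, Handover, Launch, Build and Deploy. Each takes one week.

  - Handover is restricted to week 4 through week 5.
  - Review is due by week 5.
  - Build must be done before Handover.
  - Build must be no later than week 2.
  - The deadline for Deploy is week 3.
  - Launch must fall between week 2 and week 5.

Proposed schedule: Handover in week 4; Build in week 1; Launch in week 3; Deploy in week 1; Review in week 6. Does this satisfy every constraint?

Invalid. Review is due by week 5.

Launch must fall between week 2 and week 5 — holds.
Handover is restricted to week 4 through week 5 — holds.
Build must be done before Handover — holds.
The deadline for Deploy is week 3 — holds.
Review is due by week 5 — violated.
Build must be no later than week 2 — holds.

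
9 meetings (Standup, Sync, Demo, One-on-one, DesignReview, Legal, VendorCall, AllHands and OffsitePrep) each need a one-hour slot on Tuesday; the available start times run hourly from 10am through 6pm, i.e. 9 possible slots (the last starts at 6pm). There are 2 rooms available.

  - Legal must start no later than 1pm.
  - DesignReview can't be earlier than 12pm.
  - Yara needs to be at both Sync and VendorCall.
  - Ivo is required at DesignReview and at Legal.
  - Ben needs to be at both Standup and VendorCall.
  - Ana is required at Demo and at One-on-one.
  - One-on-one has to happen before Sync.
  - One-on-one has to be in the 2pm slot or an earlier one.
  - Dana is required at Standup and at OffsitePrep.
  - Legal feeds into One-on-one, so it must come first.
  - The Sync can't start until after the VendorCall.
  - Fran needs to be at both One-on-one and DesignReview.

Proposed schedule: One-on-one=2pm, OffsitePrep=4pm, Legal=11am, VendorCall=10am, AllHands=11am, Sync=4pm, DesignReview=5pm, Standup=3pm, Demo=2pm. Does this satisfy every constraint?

The Sync can't start until after the VendorCall — holds.
Ivo is required at DesignReview and at Legal — holds.
There are 2 rooms available — holds.
Legal must start no later than 1pm — holds.
Yara needs to be at both Sync and VendorCall — holds.
Fran needs to be at both One-on-one and DesignReview — holds.
Ben needs to be at both Standup and VendorCall — holds.
Ana is required at Demo and at One-on-one — violated.
DesignReview can't be earlier than 12pm — holds.
Dana is required at Standup and at OffsitePrep — holds.
One-on-one has to be in the 2pm slot or an earlier one — holds.
One-on-one has to happen before Sync — holds.
Legal feeds into One-on-one, so it must come first — holds.

No. Ana is required at Demo and at One-on-one is not satisfied.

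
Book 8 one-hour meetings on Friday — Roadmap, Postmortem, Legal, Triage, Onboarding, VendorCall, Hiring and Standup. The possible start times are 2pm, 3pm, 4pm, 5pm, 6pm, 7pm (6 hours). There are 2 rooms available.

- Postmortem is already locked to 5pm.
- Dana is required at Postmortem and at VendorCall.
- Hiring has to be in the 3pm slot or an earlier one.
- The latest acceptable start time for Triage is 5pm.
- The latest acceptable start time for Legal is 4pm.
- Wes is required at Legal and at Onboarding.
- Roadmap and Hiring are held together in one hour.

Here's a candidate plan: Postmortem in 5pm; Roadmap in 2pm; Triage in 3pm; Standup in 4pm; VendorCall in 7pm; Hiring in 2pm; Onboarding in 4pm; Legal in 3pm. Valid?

Valid

The latest acceptable start time for Legal is 4pm — holds.
There are 2 rooms available — holds.
Dana is required at Postmortem and at VendorCall — holds.
Wes is required at Legal and at Onboarding — holds.
Roadmap and Hiring are held together in one hour — holds.
Hiring has to be in the 3pm slot or an earlier one — holds.
The latest acceptable start time for Triage is 5pm — holds.
Postmortem is already locked to 5pm — holds.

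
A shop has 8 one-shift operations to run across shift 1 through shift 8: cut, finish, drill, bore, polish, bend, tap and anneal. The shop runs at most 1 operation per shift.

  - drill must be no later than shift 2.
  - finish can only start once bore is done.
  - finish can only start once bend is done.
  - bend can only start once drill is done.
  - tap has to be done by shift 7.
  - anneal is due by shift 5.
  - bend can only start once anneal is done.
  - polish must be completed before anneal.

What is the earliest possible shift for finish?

Precedence pushes finish to at least shift 4.
finish at shift 6 is achievable: anneal in shift 3, bore in shift 5, bend in shift 4, cut in shift 8, finish in shift 6, drill in shift 1, tap in shift 7, polish in shift 2.
Nothing earlier works — the capacity limit rule out every shift before shift 6.

shift 6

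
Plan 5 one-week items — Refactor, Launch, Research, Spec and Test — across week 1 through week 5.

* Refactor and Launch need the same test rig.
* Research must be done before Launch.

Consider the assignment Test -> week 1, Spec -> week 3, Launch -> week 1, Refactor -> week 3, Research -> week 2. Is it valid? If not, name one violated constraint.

No. Research must be done before Launch is not satisfied.

Refactor and Launch need the same test rig — holds.
Research must be done before Launch — violated.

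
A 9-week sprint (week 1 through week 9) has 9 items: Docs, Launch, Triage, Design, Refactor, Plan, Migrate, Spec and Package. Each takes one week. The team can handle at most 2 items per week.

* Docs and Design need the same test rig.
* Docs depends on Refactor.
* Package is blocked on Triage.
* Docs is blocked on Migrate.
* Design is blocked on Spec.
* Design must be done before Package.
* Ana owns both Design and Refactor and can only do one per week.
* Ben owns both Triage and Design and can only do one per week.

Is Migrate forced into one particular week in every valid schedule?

Migrate can be week 1 (e.g. Triage=week 4, Package=week 5, Refactor=week 1, Launch=week 3, Migrate=week 1, Plan=week 4, Docs=week 2, Design=week 3, Spec=week 2) or week 2 (e.g. Triage in week 3; Spec in week 1; Refactor in week 1; Plan in week 5; Docs in week 3; Package in week 4; Launch in week 4; Design in week 2; Migrate in week 2).

No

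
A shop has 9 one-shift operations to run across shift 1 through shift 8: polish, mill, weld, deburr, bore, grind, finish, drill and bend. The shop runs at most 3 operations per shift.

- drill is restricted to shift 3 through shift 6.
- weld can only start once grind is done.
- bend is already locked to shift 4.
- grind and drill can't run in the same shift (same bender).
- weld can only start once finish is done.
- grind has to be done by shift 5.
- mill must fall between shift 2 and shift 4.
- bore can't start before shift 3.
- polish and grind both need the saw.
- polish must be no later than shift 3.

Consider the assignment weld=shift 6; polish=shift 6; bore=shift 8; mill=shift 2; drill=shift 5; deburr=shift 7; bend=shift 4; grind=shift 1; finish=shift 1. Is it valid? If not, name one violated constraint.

No — it violates: polish must be no later than shift 3

bend is already locked to shift 4 — holds.
polish must be no later than shift 3 — violated.
grind and drill can't run in the same shift (same bender) — holds.
bore can't start before shift 3 — holds.
drill is restricted to shift 3 through shift 6 — holds.
weld can only start once finish is done — holds.
grind has to be done by shift 5 — holds.
mill must fall between shift 2 and shift 4 — holds.
weld can only start once grind is done — holds.
polish and grind both need the saw — holds.
The shop runs at most 3 operations per shift — holds.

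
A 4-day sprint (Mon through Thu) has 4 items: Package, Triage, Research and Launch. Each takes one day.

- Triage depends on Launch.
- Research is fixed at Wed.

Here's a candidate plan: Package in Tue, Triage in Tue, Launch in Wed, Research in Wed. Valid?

No. Triage depends on Launch is not satisfied.

Research is fixed at Wed — holds.
Triage depends on Launch — violated.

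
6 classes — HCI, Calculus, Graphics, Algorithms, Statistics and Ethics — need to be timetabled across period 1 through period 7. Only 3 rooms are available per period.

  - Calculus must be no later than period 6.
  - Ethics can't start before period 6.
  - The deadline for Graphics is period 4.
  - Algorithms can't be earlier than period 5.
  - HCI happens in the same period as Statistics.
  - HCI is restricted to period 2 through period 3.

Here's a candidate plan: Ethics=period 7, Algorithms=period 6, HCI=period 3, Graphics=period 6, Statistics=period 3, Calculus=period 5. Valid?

No. The deadline for Graphics is period 4 is not satisfied.

Ethics can't start before period 6 — holds.
Only 3 rooms are available per period — holds.
HCI is restricted to period 2 through period 3 — holds.
Algorithms can't be earlier than period 5 — holds.
HCI happens in the same period as Statistics — holds.
Calculus must be no later than period 6 — holds.
The deadline for Graphics is period 4 — violated.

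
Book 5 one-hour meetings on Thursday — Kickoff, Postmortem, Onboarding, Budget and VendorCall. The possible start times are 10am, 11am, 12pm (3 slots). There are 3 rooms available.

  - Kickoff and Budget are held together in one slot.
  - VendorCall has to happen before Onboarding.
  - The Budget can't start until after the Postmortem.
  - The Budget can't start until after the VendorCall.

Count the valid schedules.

Splitting on Kickoff: it can be 11am (2), 12pm (6). Listing each branch's schedules as (Postmortem, Onboarding, Budget, VendorCall):
Kickoff=11am: (10am,11am,11am,10am) (10am,12pm,11am,10am) — 2.
Kickoff=12pm: (10am,11am,12pm,10am) (10am,12pm,12pm,10am) (10am,12pm,12pm,11am) (11am,11am,12pm,10am) (11am,12pm,12pm,10am) (11am,12pm,12pm,11am) — 6.
Summing: 2 + 6 = 8.

8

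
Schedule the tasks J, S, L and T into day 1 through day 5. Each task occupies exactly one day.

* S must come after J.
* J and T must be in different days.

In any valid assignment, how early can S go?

day 2

Precedence pushes S to at least day 2.
S at day 2 is achievable: J in day 1; T in day 2; L in day 1; S in day 2.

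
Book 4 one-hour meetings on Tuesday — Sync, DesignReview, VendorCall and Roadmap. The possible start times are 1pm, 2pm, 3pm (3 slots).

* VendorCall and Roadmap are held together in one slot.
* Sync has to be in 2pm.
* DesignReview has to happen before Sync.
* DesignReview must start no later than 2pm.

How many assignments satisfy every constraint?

3

Enumerating: DesignReview -> 1pm; Roadmap -> 1pm; Sync -> 2pm; VendorCall -> 1pm | Sync in 2pm, Roadmap in 2pm, DesignReview in 1pm, VendorCall in 2pm | Roadmap=3pm; Sync=2pm; DesignReview=1pm; VendorCall=3pm.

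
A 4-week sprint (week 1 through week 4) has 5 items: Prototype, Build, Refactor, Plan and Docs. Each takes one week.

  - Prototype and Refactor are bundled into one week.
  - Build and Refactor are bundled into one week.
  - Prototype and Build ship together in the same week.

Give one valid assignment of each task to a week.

Docs=week 1, Plan=week 1, Build=week 1, Prototype=week 1, Refactor=week 1

Checking: Prototype = Build = week 1; Build = Refactor = week 1; Prototype = Refactor = week 1.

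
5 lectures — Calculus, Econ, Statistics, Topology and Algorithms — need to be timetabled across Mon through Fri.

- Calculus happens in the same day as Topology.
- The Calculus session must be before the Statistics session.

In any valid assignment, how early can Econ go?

Econ at Mon is achievable: Algorithms in Mon, Statistics in Tue, Calculus in Mon, Topology in Mon, Econ in Mon.

Mon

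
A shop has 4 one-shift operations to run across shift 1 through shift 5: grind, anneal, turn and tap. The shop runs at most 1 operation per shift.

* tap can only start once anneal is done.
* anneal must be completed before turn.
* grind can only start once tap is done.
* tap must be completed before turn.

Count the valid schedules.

10

Splitting on grind: it can be shift 3 (2), shift 4 (4), shift 5 (4). Listing each branch's schedules as (anneal, turn, tap) by shift number:
grind=shift 3: (1,4,2) (1,5,2) — 2.
grind=shift 4: (1,3,2) (1,5,2) (1,5,3) (2,5,3) — 4.
grind=shift 5: (1,3,2) (1,4,2) (1,4,3) (2,4,3) — 4.
Summing: 2 + 4 + 4 = 10.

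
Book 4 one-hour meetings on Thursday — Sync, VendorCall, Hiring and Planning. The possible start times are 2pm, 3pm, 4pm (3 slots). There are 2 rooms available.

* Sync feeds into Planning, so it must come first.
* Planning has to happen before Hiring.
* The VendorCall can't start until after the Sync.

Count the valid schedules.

2

Enumerating: Planning in 3pm, VendorCall in 3pm, Hiring in 4pm, Sync in 2pm | Hiring in 4pm; Sync in 2pm; Planning in 3pm; VendorCall in 4pm.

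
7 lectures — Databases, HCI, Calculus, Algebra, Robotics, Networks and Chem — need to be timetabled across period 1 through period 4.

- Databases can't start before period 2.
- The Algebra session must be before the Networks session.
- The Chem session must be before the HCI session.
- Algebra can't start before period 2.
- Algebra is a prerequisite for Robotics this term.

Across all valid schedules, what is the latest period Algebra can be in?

Algebra is available from period 2; downstream work caps Algebra at period 3.
Algebra at period 3 is achievable: Calculus -> period 1; Databases -> period 2; Algebra -> period 3; Networks -> period 4; Robotics -> period 4; Chem -> period 1; HCI -> period 2.

period 3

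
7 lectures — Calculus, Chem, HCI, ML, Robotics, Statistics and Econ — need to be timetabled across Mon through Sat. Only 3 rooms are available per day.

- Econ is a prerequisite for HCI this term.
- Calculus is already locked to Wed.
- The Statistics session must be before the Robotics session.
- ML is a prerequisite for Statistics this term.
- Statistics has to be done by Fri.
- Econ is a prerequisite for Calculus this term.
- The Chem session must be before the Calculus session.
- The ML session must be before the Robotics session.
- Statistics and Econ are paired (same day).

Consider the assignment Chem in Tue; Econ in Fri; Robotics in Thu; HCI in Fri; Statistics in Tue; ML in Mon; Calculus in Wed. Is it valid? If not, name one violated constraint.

No. Statistics and Econ are paired (same day) is not satisfied.

ML is a prerequisite for Statistics this term — holds.
Statistics has to be done by Fri — holds.
Econ is a prerequisite for Calculus this term — violated.
Econ is a prerequisite for HCI this term — violated.
The Chem session must be before the Calculus session — holds.
Only 3 rooms are available per day — holds.
Calculus is already locked to Wed — holds.
The ML session must be before the Robotics session — holds.
Statistics and Econ are paired (same day) — violated.
The Statistics session must be before the Robotics session — holds.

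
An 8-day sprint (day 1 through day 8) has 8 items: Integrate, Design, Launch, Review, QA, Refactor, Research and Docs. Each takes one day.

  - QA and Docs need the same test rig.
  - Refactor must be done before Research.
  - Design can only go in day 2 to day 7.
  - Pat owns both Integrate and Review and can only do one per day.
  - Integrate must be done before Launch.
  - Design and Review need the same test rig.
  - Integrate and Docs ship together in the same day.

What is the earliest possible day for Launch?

day 2

Precedence pushes Launch to at least day 2.
Launch at day 2 is achievable: Review -> day 3, Integrate -> day 1, Refactor -> day 1, QA -> day 2, Design -> day 2, Docs -> day 1, Research -> day 2, Launch -> day 2.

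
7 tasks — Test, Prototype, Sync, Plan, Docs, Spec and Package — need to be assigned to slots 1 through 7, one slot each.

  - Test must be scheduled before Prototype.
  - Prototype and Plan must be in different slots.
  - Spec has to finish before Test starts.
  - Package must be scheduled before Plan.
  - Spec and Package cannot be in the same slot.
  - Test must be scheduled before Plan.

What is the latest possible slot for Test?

Precedence pushes Test to at least 2; downstream work caps Test at 6.
Test at 5 is achievable: Sync -> 1; Test -> 5; Package -> 2; Plan -> 6; Prototype -> 7; Docs -> 1; Spec -> 1.
Nothing later works — the conflict constraints rule out every slot after 5.

5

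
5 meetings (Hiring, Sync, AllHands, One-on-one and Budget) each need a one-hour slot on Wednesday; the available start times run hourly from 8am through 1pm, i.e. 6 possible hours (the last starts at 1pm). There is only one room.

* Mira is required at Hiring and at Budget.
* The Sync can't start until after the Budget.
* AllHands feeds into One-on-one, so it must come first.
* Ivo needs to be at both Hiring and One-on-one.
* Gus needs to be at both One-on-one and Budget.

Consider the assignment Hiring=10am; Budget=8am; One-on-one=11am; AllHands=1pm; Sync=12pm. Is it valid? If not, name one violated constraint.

No. AllHands feeds into One-on-one, so it must come first is not satisfied.

Gus needs to be at both One-on-one and Budget — holds.
Ivo needs to be at both Hiring and One-on-one — holds.
AllHands feeds into One-on-one, so it must come first — violated.
Mira is required at Hiring and at Budget — holds.
There is only one room — holds.
The Sync can't start until after the Budget — holds.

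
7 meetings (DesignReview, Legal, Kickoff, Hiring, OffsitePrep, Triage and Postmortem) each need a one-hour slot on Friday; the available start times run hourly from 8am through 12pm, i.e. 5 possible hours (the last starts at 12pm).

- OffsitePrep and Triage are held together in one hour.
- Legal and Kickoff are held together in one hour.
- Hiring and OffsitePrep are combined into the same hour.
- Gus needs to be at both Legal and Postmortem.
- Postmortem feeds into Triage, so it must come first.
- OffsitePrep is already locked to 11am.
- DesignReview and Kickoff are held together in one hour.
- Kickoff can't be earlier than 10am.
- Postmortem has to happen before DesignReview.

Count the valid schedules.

8

Splitting on DesignReview: it can be 10am (2), 11am (3), 12pm (3). Listing each branch's schedules as (Legal, Kickoff, Hiring, OffsitePrep, Triage, Postmortem):
DesignReview=10am: (10am,10am,11am,11am,11am,8am) (10am,10am,11am,11am,11am,9am) — 2.
DesignReview=11am: (11am,11am,11am,11am,11am,8am) (11am,11am,11am,11am,11am,9am) (11am,11am,11am,11am,11am,10am) — 3.
DesignReview=12pm: (12pm,12pm,11am,11am,11am,8am) (12pm,12pm,11am,11am,11am,9am) (12pm,12pm,11am,11am,11am,10am) — 3.
Summing: 2 + 3 + 3 = 8.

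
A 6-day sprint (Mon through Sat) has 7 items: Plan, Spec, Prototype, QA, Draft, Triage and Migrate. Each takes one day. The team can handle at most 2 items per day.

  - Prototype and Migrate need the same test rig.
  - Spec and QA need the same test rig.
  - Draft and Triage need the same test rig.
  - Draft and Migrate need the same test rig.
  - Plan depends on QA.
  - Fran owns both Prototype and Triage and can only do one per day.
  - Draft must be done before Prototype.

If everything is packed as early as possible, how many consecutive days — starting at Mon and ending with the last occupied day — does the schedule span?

The precedence chain requires at least 2 distinct days.
With at most 2 per day and 7 work items, at least 4 days are needed.
4 works (last occupied day: Thu): for example Prototype=Tue, Migrate=Thu, Triage=Wed, Draft=Mon, Plan=Tue, Spec=Wed, QA=Mon.

4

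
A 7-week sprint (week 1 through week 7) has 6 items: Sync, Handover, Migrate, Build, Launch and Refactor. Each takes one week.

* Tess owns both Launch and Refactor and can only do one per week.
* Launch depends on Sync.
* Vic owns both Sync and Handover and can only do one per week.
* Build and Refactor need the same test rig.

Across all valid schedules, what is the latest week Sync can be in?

Downstream work caps Sync at week 6.
Sync at week 6 is achievable: Build in week 1, Refactor in week 2, Migrate in week 1, Handover in week 1, Sync in week 6, Launch in week 7.

week 6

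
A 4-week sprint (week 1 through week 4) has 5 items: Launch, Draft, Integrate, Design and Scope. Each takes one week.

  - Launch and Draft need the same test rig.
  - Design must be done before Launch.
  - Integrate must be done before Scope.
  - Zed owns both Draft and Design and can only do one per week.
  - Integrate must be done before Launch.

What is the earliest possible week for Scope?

Precedence pushes Scope to at least week 2.
Scope at week 2 is achievable: Launch -> week 2, Integrate -> week 1, Draft -> week 3, Design -> week 1, Scope -> week 2.

week 2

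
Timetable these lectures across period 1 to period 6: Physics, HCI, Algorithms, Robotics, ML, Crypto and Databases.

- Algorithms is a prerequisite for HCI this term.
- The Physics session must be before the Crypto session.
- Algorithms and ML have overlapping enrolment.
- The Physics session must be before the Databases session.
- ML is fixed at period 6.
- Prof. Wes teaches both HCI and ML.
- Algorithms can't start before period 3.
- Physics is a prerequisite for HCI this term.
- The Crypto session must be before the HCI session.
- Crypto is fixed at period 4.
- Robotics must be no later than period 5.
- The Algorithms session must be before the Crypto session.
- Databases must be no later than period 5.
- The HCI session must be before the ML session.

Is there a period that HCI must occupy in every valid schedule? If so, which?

period 5

Crypto is fixed at period 4 and must come before HCI, so HCI is at least period 5.
ML is fixed at period 6 and must come after HCI, so HCI is at most period 5.
So HCI must be period 5.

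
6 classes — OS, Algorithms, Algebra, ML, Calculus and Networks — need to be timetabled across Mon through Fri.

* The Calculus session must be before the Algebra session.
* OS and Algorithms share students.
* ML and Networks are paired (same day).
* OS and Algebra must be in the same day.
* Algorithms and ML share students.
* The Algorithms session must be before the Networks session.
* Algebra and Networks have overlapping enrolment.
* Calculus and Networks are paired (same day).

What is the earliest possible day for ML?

ML must be in the same day as Networks, which can't be before Tue, so ML is at least Tue; ML must be in the same day as Calculus, which can't be after Thu, so ML is at most Thu.
ML at Tue is achievable: Calculus -> Tue, OS -> Wed, Algebra -> Wed, Algorithms -> Mon, ML -> Tue, Networks -> Tue.

Tue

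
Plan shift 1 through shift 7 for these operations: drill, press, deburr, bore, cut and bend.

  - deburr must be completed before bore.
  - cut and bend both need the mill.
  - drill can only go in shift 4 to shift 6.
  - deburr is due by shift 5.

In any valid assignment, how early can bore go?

shift 2

Precedence pushes bore to at least shift 2.
bore at shift 2 is achievable: deburr -> shift 1, press -> shift 1, bore -> shift 2, cut -> shift 1, bend -> shift 2, drill -> shift 4.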